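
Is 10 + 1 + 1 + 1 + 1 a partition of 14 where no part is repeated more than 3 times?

The parts sum to 14, and the condition 'no summand is used more than 3 times' is violated.

No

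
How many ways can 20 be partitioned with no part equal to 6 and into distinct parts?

A partial list (first 12 by largest part):
20
19,1
18,2
17,3
17,2,1
16,4
16,3,1
15,5
15,4,1
15,3,2
14,5,1
14,4,2
…and 35 more, for 47 total.

47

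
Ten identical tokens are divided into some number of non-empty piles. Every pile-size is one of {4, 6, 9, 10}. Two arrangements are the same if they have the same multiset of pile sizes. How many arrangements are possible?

Listing the qualifying partitions of 10:
10
6, 4

2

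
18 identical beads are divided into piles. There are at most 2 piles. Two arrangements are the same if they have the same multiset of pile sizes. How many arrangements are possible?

10

The partitions of 18 that satisfy the conditions:
18
17+1
16+2
15+3
14+4
13+5
12+6
11+7
10+8
9+9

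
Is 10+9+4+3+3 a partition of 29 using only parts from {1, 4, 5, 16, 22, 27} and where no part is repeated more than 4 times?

No

The parts sum to 29, and the condition 'each summand belongs to {1, 4, 5, 16, 22, 27}' is violated.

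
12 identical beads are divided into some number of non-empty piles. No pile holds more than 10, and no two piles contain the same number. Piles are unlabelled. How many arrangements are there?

13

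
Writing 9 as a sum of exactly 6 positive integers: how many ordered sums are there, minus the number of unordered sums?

Compositions: C(8,5) = 56.
Partitions of 9 into exactly 6 parts: 3.
Difference: 56 − 3 = 53.

53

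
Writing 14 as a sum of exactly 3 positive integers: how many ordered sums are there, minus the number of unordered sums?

62

Ordered (compositions into 3 parts): C(13,2) = 78.
Partitions of 14 into exactly 3 parts: 16.
Difference: 78 − 16 = 62.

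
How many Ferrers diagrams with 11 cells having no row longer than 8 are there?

A partial list (first 12 by largest part):
3,8
1,2,8
1,1,1,8
4,7
1,3,7
2,2,7
1,1,2,7
1,1,1,1,7
5,6
1,4,6
2,3,6
1,1,3,6
…and 40 more, for 52 total.

52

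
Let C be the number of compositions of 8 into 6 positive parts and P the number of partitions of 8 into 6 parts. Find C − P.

19

Compositions: C(7,5) = 21.
Unordered (partitions into 6 parts): 2.
Difference: 21 − 2 = 19.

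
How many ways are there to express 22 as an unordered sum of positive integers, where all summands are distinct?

89

Systematic enumeration (by largest part, then next-largest, …) yields 89.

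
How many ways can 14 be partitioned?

135

A full systematic count gives 135.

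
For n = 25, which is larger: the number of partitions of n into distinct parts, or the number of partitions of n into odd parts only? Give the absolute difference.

Partitions of 25 into distinct parts: 142.
Partitions of 25 into odd parts only: 142.
|142 − 142| = 0.

0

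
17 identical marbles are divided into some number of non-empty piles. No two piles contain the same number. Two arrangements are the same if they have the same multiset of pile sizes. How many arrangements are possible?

38

A partial list (first 12 by largest part):
17
16,1
15,2
14,3
14,2,1
13,4
13,3,1
12,5
12,4,1
12,3,2
11,6
11,5,1
…and 26 more, for 38 total.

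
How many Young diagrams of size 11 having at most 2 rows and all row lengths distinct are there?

6

The partitions of 11 that satisfy the conditions:
11
10+1
9+2
8+3
7+4
6+5
That's 6 in total.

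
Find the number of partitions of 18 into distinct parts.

46

A partial list (first 12 by largest part):
18
17,1
16,2
15,3
15,2,1
14,4
14,3,1
13,5
13,4,1
13,3,2
12,6
12,5,1
…and 34 more, for 46 total.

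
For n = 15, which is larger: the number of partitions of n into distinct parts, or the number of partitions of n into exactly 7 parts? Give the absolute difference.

6

Partitions of 15 into distinct parts: 27.
Partitions of 15 into exactly 7 parts: 21.
|27 − 21| = 6.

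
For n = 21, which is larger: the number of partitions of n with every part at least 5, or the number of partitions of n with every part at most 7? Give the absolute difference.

421

Partitions of 21 with every part at least 5: 15.
Partitions of 21 with every part at most 7: 436.
|15 − 436| = 421.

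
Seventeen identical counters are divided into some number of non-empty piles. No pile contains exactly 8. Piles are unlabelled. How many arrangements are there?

There are 267 such partitions.

267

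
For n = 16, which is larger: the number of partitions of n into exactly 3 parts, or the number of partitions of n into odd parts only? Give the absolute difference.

Partitions of 16 into exactly 3 parts: 21.
Partitions of 16 into odd parts only: 32.
|21 − 32| = 11.

11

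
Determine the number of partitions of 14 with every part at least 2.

A partial list (first 12 by largest part):
14
12 + 2
11 + 3
10 + 4
10 + 2 + 2
9 + 5
9 + 3 + 2
8 + 6
8 + 4 + 2
8 + 3 + 3
8 + 2 + 2 + 2
7 + 7
…and 22 more, for 34 total.

34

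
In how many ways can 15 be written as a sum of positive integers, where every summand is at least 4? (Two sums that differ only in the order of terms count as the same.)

8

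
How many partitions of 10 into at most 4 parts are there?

23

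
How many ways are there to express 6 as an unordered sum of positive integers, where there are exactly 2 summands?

3

The partitions of 6 that satisfy the conditions:
5 + 1
4 + 2
3 + 3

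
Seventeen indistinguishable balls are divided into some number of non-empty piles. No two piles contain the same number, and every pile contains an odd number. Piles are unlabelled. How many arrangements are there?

5

Listing the qualifying partitions of 17:
17
13, 3, 1
11, 5, 1
9, 7, 1
9, 5, 3
Counting gives 5.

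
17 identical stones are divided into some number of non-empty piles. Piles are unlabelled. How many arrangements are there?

A full systematic count gives 297.

297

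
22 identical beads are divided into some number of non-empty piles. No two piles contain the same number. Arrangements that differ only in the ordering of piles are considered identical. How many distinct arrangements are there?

Counting exhaustively, 89 partitions satisfy the conditions.

89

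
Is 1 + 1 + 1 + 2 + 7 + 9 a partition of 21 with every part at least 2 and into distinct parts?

No

The parts sum to 21, and the condition 'every summand is at least 2' is violated.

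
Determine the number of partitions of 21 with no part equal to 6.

616

A full systematic count gives 616.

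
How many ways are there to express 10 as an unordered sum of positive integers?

There are too many to list fully; the first 12 (by largest part) are:
10
1+9
2+8
1+1+8
3+7
1+2+7
1+1+1+7
4+6
1+3+6
2+2+6
1+1+2+6
1+1+1+1+6
…and 30 more, for 42 total.

42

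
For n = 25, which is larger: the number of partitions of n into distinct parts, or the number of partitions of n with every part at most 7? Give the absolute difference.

Partitions of 25 into distinct parts: 142.
Partitions of 25 with every part at most 7: 860.
|142 − 860| = 718.

718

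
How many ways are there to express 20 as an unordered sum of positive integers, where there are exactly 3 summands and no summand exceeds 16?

31

There are too many to list fully; the first 12 (by largest part) are:
1,3,16
2,2,16
1,4,15
2,3,15
1,5,14
2,4,14
3,3,14
1,6,13
2,5,13
3,4,13
1,7,12
2,6,12
…and 19 more, for 31 total.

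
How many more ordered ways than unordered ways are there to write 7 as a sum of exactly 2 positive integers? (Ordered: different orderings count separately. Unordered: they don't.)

Compositions: C(6,1) = 6.
Unordered (partitions into 2 parts): 3.
Difference: 6 − 3 = 3.

3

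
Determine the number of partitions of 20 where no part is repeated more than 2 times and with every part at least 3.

A partial list (first 12 by largest part):
20
3 + 17
4 + 16
5 + 15
6 + 14
3 + 3 + 14
7 + 13
3 + 4 + 13
8 + 12
3 + 5 + 12
4 + 4 + 12
9 + 11
…and 27 more, for 39 total.

39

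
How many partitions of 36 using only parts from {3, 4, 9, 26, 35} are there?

Listing the qualifying partitions of 36:
26,4,3,3
9,9,9,9
9,9,9,3,3,3
9,9,4,4,4,3,3
9,9,3,3,3,3,3,3
9,4,4,4,4,4,4,3
9,4,4,4,3,3,3,3,3
9,3,3,3,3,3,3,3,3,3
4,4,4,4,4,4,4,4,4
4,4,4,4,4,4,3,3,3,3
4,4,4,3,3,3,3,3,3,3,3
3,3,3,3,3,3,3,3,3,3,3,3

12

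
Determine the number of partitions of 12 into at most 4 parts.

34

There are too many to list fully; the first 12 (by largest part) are:
12
11 + 1
10 + 2
10 + 1 + 1
9 + 3
9 + 2 + 1
9 + 1 + 1 + 1
8 + 4
8 + 3 + 1
8 + 2 + 2
8 + 2 + 1 + 1
7 + 5
…and 22 more, for 34 total.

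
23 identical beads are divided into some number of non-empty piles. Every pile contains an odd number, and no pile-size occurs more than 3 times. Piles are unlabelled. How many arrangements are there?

41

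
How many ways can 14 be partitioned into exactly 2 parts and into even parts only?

Listing the qualifying partitions of 14:
12,2
10,4
8,6
That's 3 in total.

3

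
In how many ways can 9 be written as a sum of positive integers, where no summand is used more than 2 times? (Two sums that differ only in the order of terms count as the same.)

16

They are:
9
8 + 1
7 + 2
7 + 1 + 1
6 + 3
6 + 2 + 1
5 + 4
5 + 3 + 1
5 + 2 + 2
5 + 2 + 1 + 1
4 + 4 + 1
4 + 3 + 2
4 + 3 + 1 + 1
4 + 2 + 2 + 1
3 + 3 + 2 + 1
3 + 2 + 2 + 1 + 1
Counting gives 16.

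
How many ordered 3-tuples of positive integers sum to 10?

36

Place 2 bars in the 9 internal gaps of a row of 10 dots: C(9,2) = 36.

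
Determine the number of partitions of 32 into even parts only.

231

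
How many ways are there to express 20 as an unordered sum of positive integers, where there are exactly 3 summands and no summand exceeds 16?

A partial list (first 12 by largest part):
16,3,1
16,2,2
15,4,1
15,3,2
14,5,1
14,4,2
14,3,3
13,6,1
13,5,2
13,4,3
12,7,1
12,6,2
…and 19 more, for 31 total.

31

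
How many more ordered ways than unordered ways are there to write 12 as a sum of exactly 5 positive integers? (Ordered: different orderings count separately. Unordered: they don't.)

317

Compositions: C(11,4) = 330.
Partitions of 12 into exactly 5 parts: 13.
Difference: 330 − 13 = 317.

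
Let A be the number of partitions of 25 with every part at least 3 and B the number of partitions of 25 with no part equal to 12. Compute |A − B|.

1727

Partitions of 25 with every part at least 3: 130.
Partitions of 25 with no part equal to 12: 1857.
|130 − 1857| = 1727.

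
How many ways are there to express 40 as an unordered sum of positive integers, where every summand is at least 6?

167

There are 167 such partitions.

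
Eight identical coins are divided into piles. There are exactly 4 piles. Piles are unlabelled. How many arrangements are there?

The partitions of 8 that satisfy the conditions:
1,1,1,5
1,1,2,4
1,1,3,3
1,2,2,3
2,2,2,2
That's 5 in total.

5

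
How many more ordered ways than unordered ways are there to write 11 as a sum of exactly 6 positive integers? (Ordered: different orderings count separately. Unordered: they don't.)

Ordered (compositions into 6 parts): C(10,5) = 252.
Partitions of 11 into exactly 6 parts: 7.
Difference: 252 − 7 = 245.

245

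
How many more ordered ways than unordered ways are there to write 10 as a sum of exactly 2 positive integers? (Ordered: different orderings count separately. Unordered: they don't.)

Ordered (compositions into 2 parts): C(9,1) = 9.
Partitions of 10 into exactly 2 parts: 5.
Difference: 9 − 5 = 4.

4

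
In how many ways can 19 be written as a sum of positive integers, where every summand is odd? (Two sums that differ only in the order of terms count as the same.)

54

There are too many to list fully; the first 12 (by largest part) are:
19
17+1+1
15+3+1
15+1+1+1+1
13+5+1
13+3+3
13+3+1+1+1
13+1+1+1+1+1+1
11+7+1
11+5+3
11+5+1+1+1
11+3+3+1+1
…and 42 more, for 54 total.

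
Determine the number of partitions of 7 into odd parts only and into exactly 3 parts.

Enumerating:
5+1+1
3+3+1

2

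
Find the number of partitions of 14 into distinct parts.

22

The partitions of 14 that satisfy the conditions:
14
13+1
12+2
11+3
11+2+1
10+4
10+3+1
9+5
9+4+1
9+3+2
8+6
8+5+1
8+4+2
8+3+2+1
7+6+1
7+5+2
7+4+3
7+4+2+1
6+5+3
6+5+2+1
6+4+3+1
5+4+3+2
That's 22 in total.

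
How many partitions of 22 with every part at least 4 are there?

There are too many to list fully; the first 12 (by largest part) are:
22
18,4
17,5
16,6
15,7
14,8
14,4,4
13,9
13,5,4
12,10
12,6,4
12,5,5
…and 22 more, for 34 total.

34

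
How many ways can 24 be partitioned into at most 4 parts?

169

Enumerating by decreasing first part gives 169 partitions in all.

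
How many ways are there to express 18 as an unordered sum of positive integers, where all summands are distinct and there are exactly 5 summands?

3

Listing the qualifying partitions of 18:
1,2,3,4,8
1,2,3,5,7
1,2,4,5,6
That's 3 in total.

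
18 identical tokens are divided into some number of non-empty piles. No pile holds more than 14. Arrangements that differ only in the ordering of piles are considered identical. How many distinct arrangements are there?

There are 378 such partitions.

378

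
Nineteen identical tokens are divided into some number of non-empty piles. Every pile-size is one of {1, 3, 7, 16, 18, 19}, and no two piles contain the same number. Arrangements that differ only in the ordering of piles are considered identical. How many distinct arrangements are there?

The partitions of 19 that satisfy the conditions:
19
18 + 1
16 + 3

3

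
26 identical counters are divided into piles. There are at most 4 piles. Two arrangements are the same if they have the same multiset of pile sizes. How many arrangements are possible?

206

A full systematic count gives 206.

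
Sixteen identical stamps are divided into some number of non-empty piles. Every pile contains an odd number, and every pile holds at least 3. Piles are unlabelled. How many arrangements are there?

The partitions of 16 that satisfy the conditions:
13 + 3
11 + 5
9 + 7
7 + 3 + 3 + 3
5 + 5 + 3 + 3

5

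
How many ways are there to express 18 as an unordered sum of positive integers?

385

Direct enumeration gives 385 partitions.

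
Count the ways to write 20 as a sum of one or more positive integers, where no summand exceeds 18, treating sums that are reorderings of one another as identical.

Systematic enumeration (by largest part, then next-largest, …) yields 625.

625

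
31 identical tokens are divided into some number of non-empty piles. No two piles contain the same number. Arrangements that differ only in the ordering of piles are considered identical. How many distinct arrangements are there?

Direct enumeration gives 340 partitions.

340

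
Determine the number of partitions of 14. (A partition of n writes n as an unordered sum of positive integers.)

135

A full systematic count gives 135.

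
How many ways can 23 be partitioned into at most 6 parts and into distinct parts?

Enumerating by decreasing first part gives 104 partitions in all.

104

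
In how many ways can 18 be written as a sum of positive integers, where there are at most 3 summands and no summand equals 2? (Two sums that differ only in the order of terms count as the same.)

28

A partial list (first 12 by largest part):
18
17 + 1
16 + 1 + 1
15 + 3
14 + 4
14 + 3 + 1
13 + 5
13 + 4 + 1
12 + 6
12 + 5 + 1
12 + 3 + 3
11 + 7
…and 16 more, for 28 total.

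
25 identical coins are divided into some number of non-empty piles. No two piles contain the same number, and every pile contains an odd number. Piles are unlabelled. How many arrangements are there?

Enumerating:
25
1 + 3 + 21
1 + 5 + 19
1 + 7 + 17
3 + 5 + 17
1 + 9 + 15
3 + 7 + 15
1 + 11 + 13
3 + 9 + 13
5 + 7 + 13
5 + 9 + 11
1 + 3 + 5 + 7 + 9
That's 12 in total.

12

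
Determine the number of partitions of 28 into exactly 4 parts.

169

Enumerating by decreasing first part gives 169 partitions in all.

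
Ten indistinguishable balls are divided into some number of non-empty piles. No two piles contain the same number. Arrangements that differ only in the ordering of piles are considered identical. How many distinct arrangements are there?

10

Listing the qualifying partitions of 10:
10
1 + 9
2 + 8
3 + 7
1 + 2 + 7
4 + 6
1 + 3 + 6
1 + 4 + 5
2 + 3 + 5
1 + 2 + 3 + 4
Counting gives 10.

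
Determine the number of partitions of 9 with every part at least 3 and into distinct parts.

3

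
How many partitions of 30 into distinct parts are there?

296

Direct enumeration gives 296 partitions.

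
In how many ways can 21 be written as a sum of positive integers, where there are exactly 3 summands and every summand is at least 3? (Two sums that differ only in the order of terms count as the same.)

Listing the qualifying partitions of 21:
15+3+3
14+4+3
13+5+3
13+4+4
12+6+3
12+5+4
11+7+3
11+6+4
11+5+5
10+8+3
10+7+4
10+6+5
9+9+3
9+8+4
9+7+5
9+6+6
8+8+5
8+7+6
7+7+7

19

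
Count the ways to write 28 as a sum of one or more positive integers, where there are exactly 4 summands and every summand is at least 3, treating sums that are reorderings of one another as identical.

64

A partial list (first 12 by largest part):
3, 3, 3, 19
3, 3, 4, 18
3, 3, 5, 17
3, 4, 4, 17
3, 3, 6, 16
3, 4, 5, 16
4, 4, 4, 16
3, 3, 7, 15
3, 4, 6, 15
3, 5, 5, 15
4, 4, 5, 15
3, 3, 8, 14
…and 52 more, for 64 total.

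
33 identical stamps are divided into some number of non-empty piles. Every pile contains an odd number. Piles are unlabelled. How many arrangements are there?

448

Counting exhaustively, 448 partitions satisfy the conditions.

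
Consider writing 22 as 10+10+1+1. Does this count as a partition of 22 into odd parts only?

The parts sum to 22, and the condition 'every summand is odd' is violated.

No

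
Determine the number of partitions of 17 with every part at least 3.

Enumerating:
17
3+14
4+13
5+12
6+11
3+3+11
7+10
3+4+10
8+9
3+5+9
4+4+9
3+6+8
4+5+8
3+3+3+8
3+7+7
4+6+7
5+5+7
3+3+4+7
5+6+6
3+3+5+6
3+4+4+6
3+4+5+5
4+4+4+5
3+3+3+3+5
3+3+3+4+4

25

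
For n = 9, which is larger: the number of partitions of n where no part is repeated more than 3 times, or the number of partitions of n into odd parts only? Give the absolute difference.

14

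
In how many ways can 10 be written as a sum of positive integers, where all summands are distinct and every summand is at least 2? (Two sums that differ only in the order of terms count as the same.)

The partitions of 10 that satisfy the conditions:
10
8 + 2
7 + 3
6 + 4
5 + 3 + 2

5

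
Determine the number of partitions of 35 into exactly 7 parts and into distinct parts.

Listing the qualifying partitions of 35:
14, 6, 5, 4, 3, 2, 1
13, 7, 5, 4, 3, 2, 1
12, 8, 5, 4, 3, 2, 1
12, 7, 6, 4, 3, 2, 1
11, 9, 5, 4, 3, 2, 1
11, 8, 6, 4, 3, 2, 1
11, 7, 6, 5, 3, 2, 1
10, 9, 6, 4, 3, 2, 1
10, 8, 7, 4, 3, 2, 1
10, 8, 6, 5, 3, 2, 1
10, 7, 6, 5, 4, 2, 1
9, 8, 7, 5, 3, 2, 1
9, 8, 6, 5, 4, 2, 1
9, 7, 6, 5, 4, 3, 1
8, 7, 6, 5, 4, 3, 2

15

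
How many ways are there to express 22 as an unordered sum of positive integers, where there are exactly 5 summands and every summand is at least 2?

A partial list (first 12 by largest part):
14,2,2,2,2
13,3,2,2,2
12,4,2,2,2
12,3,3,2,2
11,5,2,2,2
11,4,3,2,2
11,3,3,3,2
10,6,2,2,2
10,5,3,2,2
10,4,4,2,2
10,4,3,3,2
10,3,3,3,3
…and 35 more, for 47 total.

47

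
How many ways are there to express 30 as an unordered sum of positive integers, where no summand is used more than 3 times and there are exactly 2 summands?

They are:
29,1
28,2
27,3
26,4
25,5
24,6
23,7
22,8
21,9
20,10
19,11
18,12
17,13
16,14
15,15
Counting gives 15.

15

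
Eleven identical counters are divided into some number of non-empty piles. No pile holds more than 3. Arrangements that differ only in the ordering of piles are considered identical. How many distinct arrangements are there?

16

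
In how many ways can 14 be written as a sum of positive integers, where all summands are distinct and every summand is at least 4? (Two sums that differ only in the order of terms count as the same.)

Listing the qualifying partitions of 14:
14
10+4
9+5
8+6

4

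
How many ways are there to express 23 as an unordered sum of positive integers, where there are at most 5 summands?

291

There are 291 such partitions.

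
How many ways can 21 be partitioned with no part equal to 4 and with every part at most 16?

484

A full systematic count gives 484.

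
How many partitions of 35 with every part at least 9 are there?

They are:
35
26+9
25+10
24+11
23+12
22+13
21+14
20+15
19+16
18+17
17+9+9
16+10+9
15+11+9
15+10+10
14+12+9
14+11+10
13+13+9
13+12+10
13+11+11
12+12+11
Counting gives 20.

20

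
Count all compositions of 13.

There are 12 gaps and each independently is a cut or not, giving 2^12 = 4096.

4096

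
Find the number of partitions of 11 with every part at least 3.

Enumerating:
11
8+3
7+4
6+5
5+3+3
4+4+3

6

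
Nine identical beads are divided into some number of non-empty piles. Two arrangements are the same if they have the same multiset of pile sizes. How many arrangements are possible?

30

A partial list (first 12 by largest part):
9
1 + 8
2 + 7
1 + 1 + 7
3 + 6
1 + 2 + 6
1 + 1 + 1 + 6
4 + 5
1 + 3 + 5
2 + 2 + 5
1 + 1 + 2 + 5
1 + 1 + 1 + 1 + 5
…and 18 more, for 30 total.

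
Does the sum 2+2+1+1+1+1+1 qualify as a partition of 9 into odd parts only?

No

The parts sum to 9, and the condition 'every summand is odd' is violated.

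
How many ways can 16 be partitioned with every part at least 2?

55

There are too many to list fully; the first 12 (by largest part) are:
16
14 + 2
13 + 3
12 + 4
12 + 2 + 2
11 + 5
11 + 3 + 2
10 + 6
10 + 4 + 2
10 + 3 + 3
10 + 2 + 2 + 2
9 + 7
…and 43 more, for 55 total.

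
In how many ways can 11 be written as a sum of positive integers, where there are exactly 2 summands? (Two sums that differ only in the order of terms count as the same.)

5

The partitions of 11 that satisfy the conditions:
10,1
9,2
8,3
7,4
6,5
Counting gives 5.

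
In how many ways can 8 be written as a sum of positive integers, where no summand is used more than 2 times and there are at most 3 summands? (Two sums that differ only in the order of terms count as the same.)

10

Listing the qualifying partitions of 8:
8
7+1
6+2
6+1+1
5+3
5+2+1
4+4
4+3+1
4+2+2
3+3+2
Counting gives 10.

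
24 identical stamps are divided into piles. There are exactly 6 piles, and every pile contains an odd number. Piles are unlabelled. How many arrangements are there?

A partial list (first 12 by largest part):
19 + 1 + 1 + 1 + 1 + 1
17 + 3 + 1 + 1 + 1 + 1
15 + 5 + 1 + 1 + 1 + 1
15 + 3 + 3 + 1 + 1 + 1
13 + 7 + 1 + 1 + 1 + 1
13 + 5 + 3 + 1 + 1 + 1
13 + 3 + 3 + 3 + 1 + 1
11 + 9 + 1 + 1 + 1 + 1
11 + 7 + 3 + 1 + 1 + 1
11 + 5 + 5 + 1 + 1 + 1
11 + 5 + 3 + 3 + 1 + 1
11 + 3 + 3 + 3 + 3 + 1
…and 14 more, for 26 total.

26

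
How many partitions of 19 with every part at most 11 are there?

Counting exhaustively, 445 partitions satisfy the conditions.

445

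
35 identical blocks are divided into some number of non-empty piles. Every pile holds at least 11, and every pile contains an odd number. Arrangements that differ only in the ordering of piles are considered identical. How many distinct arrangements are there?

2

Enumerating:
35
13, 11, 11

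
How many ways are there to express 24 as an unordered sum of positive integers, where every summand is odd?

Systematic enumeration (by largest part, then next-largest, …) yields 122.

122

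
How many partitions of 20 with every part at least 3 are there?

49

A partial list (first 12 by largest part):
20
17 + 3
16 + 4
15 + 5
14 + 6
14 + 3 + 3
13 + 7
13 + 4 + 3
12 + 8
12 + 5 + 3
12 + 4 + 4
11 + 9
…and 37 more, for 49 total.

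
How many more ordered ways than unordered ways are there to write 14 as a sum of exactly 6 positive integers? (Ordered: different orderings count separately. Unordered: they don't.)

Ordered (compositions into 6 parts): C(13,5) = 1287.
Partitions of 14 into exactly 6 parts: 20.
Difference: 1287 − 20 = 1267.

1267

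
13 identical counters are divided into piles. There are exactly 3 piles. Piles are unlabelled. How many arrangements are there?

14

The partitions of 13 that satisfy the conditions:
11+1+1
10+2+1
9+3+1
9+2+2
8+4+1
8+3+2
7+5+1
7+4+2
7+3+3
6+6+1
6+5+2
6+4+3
5+5+3
5+4+4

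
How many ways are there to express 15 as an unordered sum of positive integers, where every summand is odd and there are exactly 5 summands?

7

Enumerating:
1,1,1,1,11
1,1,1,3,9
1,1,1,5,7
1,1,3,3,7
1,1,3,5,5
1,3,3,3,5
3,3,3,3,3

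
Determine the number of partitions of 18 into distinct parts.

46

A partial list (first 12 by largest part):
18
17, 1
16, 2
15, 3
15, 2, 1
14, 4
14, 3, 1
13, 5
13, 4, 1
13, 3, 2
12, 6
12, 5, 1
…and 34 more, for 46 total.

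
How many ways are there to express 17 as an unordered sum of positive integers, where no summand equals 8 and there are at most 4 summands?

A partial list (first 12 by largest part):
17
1 + 16
2 + 15
1 + 1 + 15
3 + 14
1 + 2 + 14
1 + 1 + 1 + 14
4 + 13
1 + 3 + 13
2 + 2 + 13
1 + 1 + 2 + 13
5 + 12
…and 48 more, for 60 total.

60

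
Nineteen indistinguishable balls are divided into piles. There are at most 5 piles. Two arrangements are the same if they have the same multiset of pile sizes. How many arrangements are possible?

There are 164 such partitions.

164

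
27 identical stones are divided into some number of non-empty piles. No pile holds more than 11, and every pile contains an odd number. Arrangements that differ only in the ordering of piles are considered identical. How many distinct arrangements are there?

There are 131 such partitions.

131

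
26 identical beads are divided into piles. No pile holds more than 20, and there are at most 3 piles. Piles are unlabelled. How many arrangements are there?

58

There are too many to list fully; the first 12 (by largest part) are:
20+6
20+5+1
20+4+2
20+3+3
19+7
19+6+1
19+5+2
19+4+3
18+8
18+7+1
18+6+2
18+5+3
…and 46 more, for 58 total.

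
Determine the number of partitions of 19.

490

Enumerating by decreasing first part gives 490 partitions in all.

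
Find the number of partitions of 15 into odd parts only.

A partial list (first 12 by largest part):
15
13+1+1
11+3+1
11+1+1+1+1
9+5+1
9+3+3
9+3+1+1+1
9+1+1+1+1+1+1
7+7+1
7+5+3
7+5+1+1+1
7+3+3+1+1
…and 15 more, for 27 total.

27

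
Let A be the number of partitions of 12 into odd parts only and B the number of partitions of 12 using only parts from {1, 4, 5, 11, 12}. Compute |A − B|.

Partitions of 12 into odd parts only: 15.
Partitions of 12 using only parts from {1, 4, 5, 11, 12}: 9.
|15 − 9| = 6.

6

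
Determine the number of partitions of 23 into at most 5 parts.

291

Counting exhaustively, 291 partitions satisfy the conditions.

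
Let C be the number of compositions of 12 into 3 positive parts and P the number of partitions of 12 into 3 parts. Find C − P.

43

Compositions: C(11,2) = 55.
Partitions of 12 into exactly 3 parts: 12.
Difference: 55 − 12 = 43.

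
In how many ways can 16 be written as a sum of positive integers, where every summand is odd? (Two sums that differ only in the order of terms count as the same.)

32

There are too many to list fully; the first 12 (by largest part) are:
15,1
13,3
13,1,1,1
11,5
11,3,1,1
11,1,1,1,1,1
9,7
9,5,1,1
9,3,3,1
9,3,1,1,1,1
9,1,1,1,1,1,1,1
7,7,1,1
…and 20 more, for 32 total.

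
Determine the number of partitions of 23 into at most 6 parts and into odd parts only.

38

There are too many to list fully; the first 12 (by largest part) are:
23
21,1,1
19,3,1
19,1,1,1,1
17,5,1
17,3,3
17,3,1,1,1
15,7,1
15,5,3
15,5,1,1,1
15,3,3,1,1
13,9,1
…and 26 more, for 38 total.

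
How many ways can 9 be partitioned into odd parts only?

Enumerating:
9
7, 1, 1
5, 3, 1
5, 1, 1, 1, 1
3, 3, 3
3, 3, 1, 1, 1
3, 1, 1, 1, 1, 1, 1
1, 1, 1, 1, 1, 1, 1, 1, 1
That's 8 in total.

8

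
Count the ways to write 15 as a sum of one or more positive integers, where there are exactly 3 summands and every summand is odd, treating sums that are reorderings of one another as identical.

7

The partitions of 15 that satisfy the conditions:
13,1,1
11,3,1
9,5,1
9,3,3
7,7,1
7,5,3
5,5,5
Counting gives 7.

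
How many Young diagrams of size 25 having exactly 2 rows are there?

They are:
24 + 1
23 + 2
22 + 3
21 + 4
20 + 5
19 + 6
18 + 7
17 + 8
16 + 9
15 + 10
14 + 11
13 + 12
Counting gives 12.

12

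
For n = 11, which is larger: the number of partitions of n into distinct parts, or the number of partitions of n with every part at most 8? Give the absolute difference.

40

Partitions of 11 into distinct parts: 12.
Partitions of 11 with every part at most 8: 52.
|12 − 52| = 40.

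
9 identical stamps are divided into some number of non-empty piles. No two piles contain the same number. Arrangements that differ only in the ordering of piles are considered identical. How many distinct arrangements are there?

The partitions of 9 that satisfy the conditions:
9
1 + 8
2 + 7
3 + 6
1 + 2 + 6
4 + 5
1 + 3 + 5
2 + 3 + 4
Counting gives 8.

8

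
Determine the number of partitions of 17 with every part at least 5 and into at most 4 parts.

7

Enumerating:
17
12,5
11,6
10,7
9,8
7,5,5
6,6,5
That's 7 in total.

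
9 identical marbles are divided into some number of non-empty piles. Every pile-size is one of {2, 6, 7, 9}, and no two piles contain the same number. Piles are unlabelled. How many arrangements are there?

2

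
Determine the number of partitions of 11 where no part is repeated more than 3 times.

38

There are too many to list fully; the first 12 (by largest part) are:
11
10+1
9+2
9+1+1
8+3
8+2+1
8+1+1+1
7+4
7+3+1
7+2+2
7+2+1+1
6+5
…and 26 more, for 38 total.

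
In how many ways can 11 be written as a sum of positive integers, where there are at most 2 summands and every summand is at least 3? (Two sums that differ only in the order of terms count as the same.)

4

They are:
11
3 + 8
4 + 7
5 + 6
Counting gives 4.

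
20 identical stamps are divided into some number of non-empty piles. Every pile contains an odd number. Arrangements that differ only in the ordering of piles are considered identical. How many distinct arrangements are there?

64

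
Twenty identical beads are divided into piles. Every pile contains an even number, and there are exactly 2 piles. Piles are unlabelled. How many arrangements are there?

They are:
18, 2
16, 4
14, 6
12, 8
10, 10
Counting gives 5.

5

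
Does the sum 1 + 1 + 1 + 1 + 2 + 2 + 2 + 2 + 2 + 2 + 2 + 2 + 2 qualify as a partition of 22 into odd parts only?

No

The parts sum to 22, and the condition 'every summand is odd' is violated.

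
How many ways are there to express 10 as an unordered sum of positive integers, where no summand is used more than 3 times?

A partial list (first 12 by largest part):
10
9, 1
8, 2
8, 1, 1
7, 3
7, 2, 1
7, 1, 1, 1
6, 4
6, 3, 1
6, 2, 2
6, 2, 1, 1
5, 5
…and 17 more, for 29 total.

29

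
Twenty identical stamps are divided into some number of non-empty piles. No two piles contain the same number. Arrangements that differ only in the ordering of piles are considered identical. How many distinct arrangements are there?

64

A partial list (first 12 by largest part):
20
19 + 1
18 + 2
17 + 3
17 + 2 + 1
16 + 4
16 + 3 + 1
15 + 5
15 + 4 + 1
15 + 3 + 2
14 + 6
14 + 5 + 1
…and 52 more, for 64 total.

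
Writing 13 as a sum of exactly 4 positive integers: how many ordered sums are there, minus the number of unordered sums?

202

Ordered (compositions into 4 parts): C(12,3) = 220.
Partitions of 13 into exactly 4 parts: 18.
Difference: 220 − 18 = 202.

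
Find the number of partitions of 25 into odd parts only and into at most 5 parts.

47

There are too many to list fully; the first 12 (by largest part) are:
25
23,1,1
21,3,1
21,1,1,1,1
19,5,1
19,3,3
19,3,1,1,1
17,7,1
17,5,3
17,5,1,1,1
17,3,3,1,1
15,9,1
…and 35 more, for 47 total.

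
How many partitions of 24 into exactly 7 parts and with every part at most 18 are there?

Systematic enumeration (by largest part, then next-largest, …) yields 201.

201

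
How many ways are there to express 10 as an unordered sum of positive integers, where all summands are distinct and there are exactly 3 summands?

The partitions of 10 that satisfy the conditions:
7+2+1
6+3+1
5+4+1
5+3+2

4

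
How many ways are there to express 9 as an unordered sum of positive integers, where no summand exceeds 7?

There are too many to list fully; the first 12 (by largest part) are:
7+2
7+1+1
6+3
6+2+1
6+1+1+1
5+4
5+3+1
5+2+2
5+2+1+1
5+1+1+1+1
4+4+1
4+3+2
…and 16 more, for 28 total.

28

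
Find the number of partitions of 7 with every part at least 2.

Enumerating:
7
2 + 5
3 + 4
2 + 2 + 3
That's 4 in total.

4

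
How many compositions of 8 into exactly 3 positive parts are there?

By stars and bars with positive parts, the count is C(7,2) = 21.

21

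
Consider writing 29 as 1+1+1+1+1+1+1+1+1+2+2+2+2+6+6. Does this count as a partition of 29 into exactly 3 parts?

The parts sum to 29, and the condition 'there are exactly 3 summands' is violated.

No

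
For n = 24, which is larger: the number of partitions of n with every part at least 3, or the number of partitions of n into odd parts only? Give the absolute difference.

Partitions of 24 with every part at least 3: 110.
Partitions of 24 into odd parts only: 122.
|110 − 122| = 12.

12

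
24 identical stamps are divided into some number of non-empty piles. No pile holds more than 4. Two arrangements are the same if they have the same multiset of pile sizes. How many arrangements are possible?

Direct enumeration gives 169 partitions.

169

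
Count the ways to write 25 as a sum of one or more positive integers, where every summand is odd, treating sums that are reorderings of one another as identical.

Direct enumeration gives 142 partitions.

142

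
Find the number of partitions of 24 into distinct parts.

122

Systematic enumeration (by largest part, then next-largest, …) yields 122.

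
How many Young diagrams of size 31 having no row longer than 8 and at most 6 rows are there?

Systematic enumeration (by largest part, then next-largest, …) yields 103.

103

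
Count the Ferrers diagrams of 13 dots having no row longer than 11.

99

A full systematic count gives 99.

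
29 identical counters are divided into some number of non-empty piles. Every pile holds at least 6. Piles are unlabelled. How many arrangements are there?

32

A partial list (first 12 by largest part):
29
23,6
22,7
21,8
20,9
19,10
18,11
17,12
17,6,6
16,13
16,7,6
15,14
…and 20 more, for 32 total.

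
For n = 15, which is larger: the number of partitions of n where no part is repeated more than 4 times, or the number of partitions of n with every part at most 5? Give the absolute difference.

43

Partitions of 15 where no part is repeated more than 4 times: 127.
Partitions of 15 with every part at most 5: 84.
|127 − 84| = 43.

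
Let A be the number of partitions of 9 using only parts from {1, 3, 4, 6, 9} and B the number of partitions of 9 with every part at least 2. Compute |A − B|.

Partitions of 9 using only parts from {1, 3, 4, 6, 9}: 10.
Partitions of 9 with every part at least 2: 8.
|10 − 8| = 2.

2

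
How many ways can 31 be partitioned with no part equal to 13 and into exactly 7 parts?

Enumerating by decreasing first part gives 675 partitions in all.

675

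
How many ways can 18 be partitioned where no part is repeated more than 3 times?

208

Counting exhaustively, 208 partitions satisfy the conditions.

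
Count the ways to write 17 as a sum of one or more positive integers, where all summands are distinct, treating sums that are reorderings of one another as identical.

A partial list (first 12 by largest part):
17
16+1
15+2
14+3
14+2+1
13+4
13+3+1
12+5
12+4+1
12+3+2
11+6
11+5+1
…and 26 more, for 38 total.

38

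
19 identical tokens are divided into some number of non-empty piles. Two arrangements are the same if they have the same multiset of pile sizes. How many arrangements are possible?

Systematic enumeration (by largest part, then next-largest, …) yields 490.

490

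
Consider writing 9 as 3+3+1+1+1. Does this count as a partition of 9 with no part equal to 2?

The parts sum to 9, and the condition 'no summand equals 2' holds.

Yes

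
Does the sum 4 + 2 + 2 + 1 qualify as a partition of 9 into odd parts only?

The parts sum to 9, and the condition 'every summand is odd' is violated.

No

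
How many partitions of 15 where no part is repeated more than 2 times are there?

70

There are too many to list fully; the first 12 (by largest part) are:
15
14+1
13+2
13+1+1
12+3
12+2+1
11+4
11+3+1
11+2+2
11+2+1+1
10+5
10+4+1
…and 58 more, for 70 total.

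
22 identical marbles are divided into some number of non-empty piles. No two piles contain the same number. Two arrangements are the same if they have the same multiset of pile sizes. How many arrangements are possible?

There are 89 such partitions.

89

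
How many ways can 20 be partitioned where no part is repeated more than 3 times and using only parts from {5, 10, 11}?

2

They are:
10, 10
10, 5, 5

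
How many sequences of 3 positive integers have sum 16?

105

Place 2 bars in the 15 internal gaps of a row of 16 dots: C(15,2) = 105.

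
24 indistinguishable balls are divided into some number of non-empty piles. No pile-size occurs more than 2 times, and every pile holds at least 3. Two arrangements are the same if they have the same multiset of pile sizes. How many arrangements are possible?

Enumerating by decreasing first part gives 78 partitions in all.

78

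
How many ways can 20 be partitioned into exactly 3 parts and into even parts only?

8

Enumerating:
2 + 2 + 16
2 + 4 + 14
2 + 6 + 12
4 + 4 + 12
2 + 8 + 10
4 + 6 + 10
4 + 8 + 8
6 + 6 + 8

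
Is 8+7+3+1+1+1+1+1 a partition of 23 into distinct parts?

No

The parts sum to 23, and the condition 'all summands are distinct' is violated.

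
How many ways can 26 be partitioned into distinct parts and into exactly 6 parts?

They are:
1,2,3,4,5,11
1,2,3,4,6,10
1,2,3,4,7,9
1,2,3,5,6,9
1,2,3,5,7,8
1,2,4,5,6,8
1,3,4,5,6,7

7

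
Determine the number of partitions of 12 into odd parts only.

15

Enumerating:
1+11
3+9
1+1+1+9
5+7
1+1+3+7
1+1+1+1+1+7
1+1+5+5
1+3+3+5
1+1+1+1+3+5
1+1+1+1+1+1+1+5
3+3+3+3
1+1+1+3+3+3
1+1+1+1+1+1+3+3
1+1+1+1+1+1+1+1+1+3
1+1+1+1+1+1+1+1+1+1+1+1
That's 15 in total.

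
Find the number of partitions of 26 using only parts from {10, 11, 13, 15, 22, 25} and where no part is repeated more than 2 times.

They are:
11,15
13,13

2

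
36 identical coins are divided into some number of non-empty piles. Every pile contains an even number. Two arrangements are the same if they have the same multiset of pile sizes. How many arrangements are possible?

385

Systematic enumeration (by largest part, then next-largest, …) yields 385.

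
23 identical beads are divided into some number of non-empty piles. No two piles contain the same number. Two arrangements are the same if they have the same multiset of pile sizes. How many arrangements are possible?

104

Enumerating by decreasing first part gives 104 partitions in all.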